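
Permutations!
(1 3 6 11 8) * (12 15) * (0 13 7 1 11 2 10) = [13, 3, 10, 6, 4, 5, 2, 1, 11, 9, 0, 8, 15, 7, 14, 12] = (0 13 7 1 3 6 2 10)(8 11)(12 15)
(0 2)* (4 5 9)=(0 2)(4 5 9)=[2, 1, 0, 3, 5, 9, 6, 7, 8, 4]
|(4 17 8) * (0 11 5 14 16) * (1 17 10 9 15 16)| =12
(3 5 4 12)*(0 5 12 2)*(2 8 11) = (0 5 4 8 11 2)(3 12) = [5, 1, 0, 12, 8, 4, 6, 7, 11, 9, 10, 2, 3]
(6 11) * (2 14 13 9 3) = (2 14 13 9 3)(6 11) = [0, 1, 14, 2, 4, 5, 11, 7, 8, 3, 10, 6, 12, 9, 13]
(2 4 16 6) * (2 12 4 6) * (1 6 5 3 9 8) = (1 6 12 4 16 2 5 3 9 8) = [0, 6, 5, 9, 16, 3, 12, 7, 1, 8, 10, 11, 4, 13, 14, 15, 2]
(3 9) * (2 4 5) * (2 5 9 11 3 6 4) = [0, 1, 2, 11, 9, 5, 4, 7, 8, 6, 10, 3] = (3 11)(4 9 6)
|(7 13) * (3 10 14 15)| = |(3 10 14 15)(7 13)| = 4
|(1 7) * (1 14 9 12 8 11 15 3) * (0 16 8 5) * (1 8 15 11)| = 11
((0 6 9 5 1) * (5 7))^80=((0 6 9 7 5 1))^80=(0 9 5)(1 6 7)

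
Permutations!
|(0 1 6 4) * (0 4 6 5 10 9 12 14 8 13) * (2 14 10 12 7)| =11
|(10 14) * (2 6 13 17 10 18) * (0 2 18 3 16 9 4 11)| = |(18)(0 2 6 13 17 10 14 3 16 9 4 11)| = 12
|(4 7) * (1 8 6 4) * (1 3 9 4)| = 12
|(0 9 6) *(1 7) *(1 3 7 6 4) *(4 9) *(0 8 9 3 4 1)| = |(0 1 6 8 9 3 7 4)| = 8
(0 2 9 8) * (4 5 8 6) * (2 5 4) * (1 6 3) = (0 5 8)(1 6 2 9 3) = [5, 6, 9, 1, 4, 8, 2, 7, 0, 3]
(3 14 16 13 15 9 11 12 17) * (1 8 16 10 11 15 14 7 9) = (1 8 16 13 14 10 11 12 17 3 7 9 15) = [0, 8, 2, 7, 4, 5, 6, 9, 16, 15, 11, 12, 17, 14, 10, 1, 13, 3]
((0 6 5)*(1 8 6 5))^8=(1 6 8)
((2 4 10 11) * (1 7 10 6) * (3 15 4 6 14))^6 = (3 4)(14 15)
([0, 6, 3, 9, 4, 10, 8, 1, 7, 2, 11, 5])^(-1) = [0, 7, 9, 2, 4, 11, 1, 8, 6, 3, 5, 10]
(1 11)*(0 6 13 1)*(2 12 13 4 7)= [6, 11, 12, 3, 7, 5, 4, 2, 8, 9, 10, 0, 13, 1]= (0 6 4 7 2 12 13 1 11)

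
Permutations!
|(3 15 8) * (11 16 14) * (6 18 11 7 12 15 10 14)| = 28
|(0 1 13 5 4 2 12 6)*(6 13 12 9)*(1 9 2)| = 15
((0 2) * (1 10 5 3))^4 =((0 2)(1 10 5 3))^4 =(10)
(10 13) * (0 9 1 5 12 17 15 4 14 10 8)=[9, 5, 2, 3, 14, 12, 6, 7, 0, 1, 13, 11, 17, 8, 10, 4, 16, 15]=(0 9 1 5 12 17 15 4 14 10 13 8)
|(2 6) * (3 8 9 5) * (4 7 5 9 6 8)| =12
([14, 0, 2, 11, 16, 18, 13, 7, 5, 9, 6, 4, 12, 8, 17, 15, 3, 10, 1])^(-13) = [5, 8, 2, 16, 11, 6, 14, 7, 10, 9, 0, 3, 12, 17, 18, 15, 4, 1, 13]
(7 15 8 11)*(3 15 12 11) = (3 15 8)(7 12 11) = [0, 1, 2, 15, 4, 5, 6, 12, 3, 9, 10, 7, 11, 13, 14, 8]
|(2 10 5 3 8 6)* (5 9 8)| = 10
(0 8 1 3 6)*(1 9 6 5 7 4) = (0 8 9 6)(1 3 5 7 4) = [8, 3, 2, 5, 1, 7, 0, 4, 9, 6]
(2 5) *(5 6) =(2 6 5) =[0, 1, 6, 3, 4, 2, 5]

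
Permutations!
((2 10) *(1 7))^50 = (10)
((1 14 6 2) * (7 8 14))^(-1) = (1 2 6 14 8 7)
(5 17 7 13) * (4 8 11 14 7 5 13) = (4 8 11 14 7)(5 17) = [0, 1, 2, 3, 8, 17, 6, 4, 11, 9, 10, 14, 12, 13, 7, 15, 16, 5]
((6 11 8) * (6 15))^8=(15)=((6 11 8 15))^8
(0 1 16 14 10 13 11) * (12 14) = [1, 16, 2, 3, 4, 5, 6, 7, 8, 9, 13, 0, 14, 11, 10, 15, 12] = (0 1 16 12 14 10 13 11)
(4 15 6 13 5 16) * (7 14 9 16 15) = [0, 1, 2, 3, 7, 15, 13, 14, 8, 16, 10, 11, 12, 5, 9, 6, 4] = (4 7 14 9 16)(5 15 6 13)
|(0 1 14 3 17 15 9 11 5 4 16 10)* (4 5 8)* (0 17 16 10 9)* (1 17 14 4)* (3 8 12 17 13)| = |(0 13 3 16 9 11 12 17 15)(1 4 10 14 8)| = 45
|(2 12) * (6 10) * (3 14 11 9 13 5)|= 6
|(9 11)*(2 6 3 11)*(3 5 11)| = |(2 6 5 11 9)| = 5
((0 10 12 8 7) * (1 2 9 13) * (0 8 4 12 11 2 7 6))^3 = ((0 10 11 2 9 13 1 7 8 6)(4 12))^3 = (0 2 1 6 11 13 8 10 9 7)(4 12)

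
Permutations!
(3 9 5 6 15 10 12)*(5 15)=(3 9 15 10 12)(5 6)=[0, 1, 2, 9, 4, 6, 5, 7, 8, 15, 12, 11, 3, 13, 14, 10]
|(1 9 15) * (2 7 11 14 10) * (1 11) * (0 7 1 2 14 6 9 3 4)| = |(0 7 2 1 3 4)(6 9 15 11)(10 14)| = 12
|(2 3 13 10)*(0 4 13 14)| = 7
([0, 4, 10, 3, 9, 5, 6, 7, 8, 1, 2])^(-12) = (10)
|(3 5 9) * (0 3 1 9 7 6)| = |(0 3 5 7 6)(1 9)| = 10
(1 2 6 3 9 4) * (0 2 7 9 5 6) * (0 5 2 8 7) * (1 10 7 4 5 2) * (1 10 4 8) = (0 1)(3 10 7 9 5 6) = [1, 0, 2, 10, 4, 6, 3, 9, 8, 5, 7]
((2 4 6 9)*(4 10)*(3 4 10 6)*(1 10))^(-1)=(1 10)(2 9 6)(3 4)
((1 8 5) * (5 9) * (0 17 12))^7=(0 17 12)(1 5 9 8)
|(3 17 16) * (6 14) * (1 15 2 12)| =|(1 15 2 12)(3 17 16)(6 14)| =12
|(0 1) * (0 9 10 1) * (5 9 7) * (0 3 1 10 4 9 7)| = 6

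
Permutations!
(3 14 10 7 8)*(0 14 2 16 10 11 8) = (0 14 11 8 3 2 16 10 7) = [14, 1, 16, 2, 4, 5, 6, 0, 3, 9, 7, 8, 12, 13, 11, 15, 10]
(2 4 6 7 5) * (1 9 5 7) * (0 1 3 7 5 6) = (0 1 9 6 3 7 5 2 4) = [1, 9, 4, 7, 0, 2, 3, 5, 8, 6]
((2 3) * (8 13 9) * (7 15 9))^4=(7 13 8 9 15)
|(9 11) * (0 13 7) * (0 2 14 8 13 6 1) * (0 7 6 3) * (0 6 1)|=6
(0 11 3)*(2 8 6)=[11, 1, 8, 0, 4, 5, 2, 7, 6, 9, 10, 3]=(0 11 3)(2 8 6)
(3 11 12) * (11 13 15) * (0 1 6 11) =(0 1 6 11 12 3 13 15) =[1, 6, 2, 13, 4, 5, 11, 7, 8, 9, 10, 12, 3, 15, 14, 0]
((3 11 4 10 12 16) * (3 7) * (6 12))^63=(3 7 16 12 6 10 4 11)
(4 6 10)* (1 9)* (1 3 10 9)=(3 10 4 6 9)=[0, 1, 2, 10, 6, 5, 9, 7, 8, 3, 4]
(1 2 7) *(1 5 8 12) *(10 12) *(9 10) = [0, 2, 7, 3, 4, 8, 6, 5, 9, 10, 12, 11, 1] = (1 2 7 5 8 9 10 12)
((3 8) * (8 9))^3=((3 9 8))^3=(9)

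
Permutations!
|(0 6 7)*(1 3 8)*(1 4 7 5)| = 8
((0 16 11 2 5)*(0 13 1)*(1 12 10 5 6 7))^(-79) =((0 16 11 2 6 7 1)(5 13 12 10))^(-79) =(0 7 2 16 1 6 11)(5 13 12 10)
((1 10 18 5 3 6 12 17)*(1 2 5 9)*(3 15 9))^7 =((1 10 18 3 6 12 17 2 5 15 9))^7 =(1 2 3 9 17 18 15 12 10 5 6)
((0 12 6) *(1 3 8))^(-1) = ((0 12 6)(1 3 8))^(-1) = (0 6 12)(1 8 3)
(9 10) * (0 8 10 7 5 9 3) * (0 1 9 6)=[8, 9, 2, 1, 4, 6, 0, 5, 10, 7, 3]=(0 8 10 3 1 9 7 5 6)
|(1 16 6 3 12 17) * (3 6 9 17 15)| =|(1 16 9 17)(3 12 15)| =12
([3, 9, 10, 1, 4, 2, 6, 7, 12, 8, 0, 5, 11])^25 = [12, 5, 9, 11, 4, 1, 6, 7, 10, 2, 8, 3, 0]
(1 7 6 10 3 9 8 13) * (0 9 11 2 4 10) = (0 9 8 13 1 7 6)(2 4 10 3 11) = [9, 7, 4, 11, 10, 5, 0, 6, 13, 8, 3, 2, 12, 1]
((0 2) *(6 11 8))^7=((0 2)(6 11 8))^7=(0 2)(6 11 8)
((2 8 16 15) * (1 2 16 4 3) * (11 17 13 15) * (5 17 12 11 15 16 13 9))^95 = (5 9 17)(11 12)(13 15 16)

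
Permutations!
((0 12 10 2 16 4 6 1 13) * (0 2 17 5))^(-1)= (0 5 17 10 12)(1 6 4 16 2 13)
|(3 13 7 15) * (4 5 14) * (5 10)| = 4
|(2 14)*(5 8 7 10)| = |(2 14)(5 8 7 10)| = 4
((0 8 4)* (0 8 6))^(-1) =(0 6)(4 8)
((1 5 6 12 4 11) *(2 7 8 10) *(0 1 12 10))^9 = ((0 1 5 6 10 2 7 8)(4 11 12))^9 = (12)(0 1 5 6 10 2 7 8)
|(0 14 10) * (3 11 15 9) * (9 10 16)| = 8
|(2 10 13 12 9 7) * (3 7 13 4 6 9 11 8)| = |(2 10 4 6 9 13 12 11 8 3 7)| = 11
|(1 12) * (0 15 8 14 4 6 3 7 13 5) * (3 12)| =|(0 15 8 14 4 6 12 1 3 7 13 5)| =12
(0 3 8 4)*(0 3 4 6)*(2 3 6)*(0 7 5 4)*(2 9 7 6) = [0, 1, 3, 8, 2, 4, 6, 5, 9, 7] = (2 3 8 9 7 5 4)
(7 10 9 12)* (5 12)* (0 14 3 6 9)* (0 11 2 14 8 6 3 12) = (0 8 6 9 5)(2 14 12 7 10 11) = [8, 1, 14, 3, 4, 0, 9, 10, 6, 5, 11, 2, 7, 13, 12]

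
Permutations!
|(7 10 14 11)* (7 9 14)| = 6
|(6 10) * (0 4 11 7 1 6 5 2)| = |(0 4 11 7 1 6 10 5 2)| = 9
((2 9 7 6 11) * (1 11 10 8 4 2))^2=((1 11)(2 9 7 6 10 8 4))^2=(11)(2 7 10 4 9 6 8)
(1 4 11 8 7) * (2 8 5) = (1 4 11 5 2 8 7) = [0, 4, 8, 3, 11, 2, 6, 1, 7, 9, 10, 5]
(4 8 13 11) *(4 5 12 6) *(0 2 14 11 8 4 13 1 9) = (0 2 14 11 5 12 6 13 8 1 9) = [2, 9, 14, 3, 4, 12, 13, 7, 1, 0, 10, 5, 6, 8, 11]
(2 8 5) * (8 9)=(2 9 8 5)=[0, 1, 9, 3, 4, 2, 6, 7, 5, 8]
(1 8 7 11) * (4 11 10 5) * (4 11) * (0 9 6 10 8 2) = (0 9 6 10 5 11 1 2)(7 8) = [9, 2, 0, 3, 4, 11, 10, 8, 7, 6, 5, 1]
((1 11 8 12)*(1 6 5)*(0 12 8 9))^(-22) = (0 9 11 1 5 6 12)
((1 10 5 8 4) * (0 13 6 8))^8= (13)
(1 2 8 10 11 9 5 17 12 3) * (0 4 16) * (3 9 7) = (0 4 16)(1 2 8 10 11 7 3)(5 17 12 9) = [4, 2, 8, 1, 16, 17, 6, 3, 10, 5, 11, 7, 9, 13, 14, 15, 0, 12]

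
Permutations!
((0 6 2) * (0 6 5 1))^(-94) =((0 5 1)(2 6))^(-94) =(6)(0 1 5)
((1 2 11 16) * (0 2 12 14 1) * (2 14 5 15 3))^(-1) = (0 16 11 2 3 15 5 12 1 14)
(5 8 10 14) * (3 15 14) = (3 15 14 5 8 10) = [0, 1, 2, 15, 4, 8, 6, 7, 10, 9, 3, 11, 12, 13, 5, 14]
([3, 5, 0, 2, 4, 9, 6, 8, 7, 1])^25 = (0 3 2)(1 5 9)(7 8)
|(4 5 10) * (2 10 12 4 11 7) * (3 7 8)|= |(2 10 11 8 3 7)(4 5 12)|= 6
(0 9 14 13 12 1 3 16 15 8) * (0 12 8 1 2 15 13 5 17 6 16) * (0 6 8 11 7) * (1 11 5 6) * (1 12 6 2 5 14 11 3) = (0 9 11 7)(2 15 3 12 5 17 8 6 16 13 14) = [9, 1, 15, 12, 4, 17, 16, 0, 6, 11, 10, 7, 5, 14, 2, 3, 13, 8]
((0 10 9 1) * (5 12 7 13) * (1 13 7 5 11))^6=(13)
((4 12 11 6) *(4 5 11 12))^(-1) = (12)(5 6 11)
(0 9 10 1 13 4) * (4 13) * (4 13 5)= [9, 13, 2, 3, 0, 4, 6, 7, 8, 10, 1, 11, 12, 5]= (0 9 10 1 13 5 4)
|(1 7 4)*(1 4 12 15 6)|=5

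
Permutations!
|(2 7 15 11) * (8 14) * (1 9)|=|(1 9)(2 7 15 11)(8 14)|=4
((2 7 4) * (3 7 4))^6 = ((2 4)(3 7))^6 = (7)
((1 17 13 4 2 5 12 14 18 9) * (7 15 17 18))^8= (1 9 18)(2 4 13 17 15 7 14 12 5)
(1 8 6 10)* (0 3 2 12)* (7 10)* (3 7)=(0 7 10 1 8 6 3 2 12)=[7, 8, 12, 2, 4, 5, 3, 10, 6, 9, 1, 11, 0]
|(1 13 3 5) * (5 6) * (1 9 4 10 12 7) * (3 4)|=|(1 13 4 10 12 7)(3 6 5 9)|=12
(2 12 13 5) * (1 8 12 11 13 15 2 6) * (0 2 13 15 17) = (0 2 11 15 13 5 6 1 8 12 17) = [2, 8, 11, 3, 4, 6, 1, 7, 12, 9, 10, 15, 17, 5, 14, 13, 16, 0]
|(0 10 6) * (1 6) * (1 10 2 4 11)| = |(0 2 4 11 1 6)| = 6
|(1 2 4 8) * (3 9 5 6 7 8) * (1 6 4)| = 12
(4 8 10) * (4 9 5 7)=(4 8 10 9 5 7)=[0, 1, 2, 3, 8, 7, 6, 4, 10, 5, 9]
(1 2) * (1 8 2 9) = (1 9)(2 8) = [0, 9, 8, 3, 4, 5, 6, 7, 2, 1]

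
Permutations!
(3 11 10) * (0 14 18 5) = (0 14 18 5)(3 11 10) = [14, 1, 2, 11, 4, 0, 6, 7, 8, 9, 3, 10, 12, 13, 18, 15, 16, 17, 5]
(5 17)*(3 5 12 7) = (3 5 17 12 7) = [0, 1, 2, 5, 4, 17, 6, 3, 8, 9, 10, 11, 7, 13, 14, 15, 16, 12]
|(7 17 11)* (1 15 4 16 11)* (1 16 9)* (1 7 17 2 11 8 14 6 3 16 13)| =|(1 15 4 9 7 2 11 17 13)(3 16 8 14 6)| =45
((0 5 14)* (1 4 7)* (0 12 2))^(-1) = (0 2 12 14 5)(1 7 4)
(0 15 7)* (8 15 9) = (0 9 8 15 7) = [9, 1, 2, 3, 4, 5, 6, 0, 15, 8, 10, 11, 12, 13, 14, 7]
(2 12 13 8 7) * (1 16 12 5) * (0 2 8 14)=(0 2 5 1 16 12 13 14)(7 8)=[2, 16, 5, 3, 4, 1, 6, 8, 7, 9, 10, 11, 13, 14, 0, 15, 12]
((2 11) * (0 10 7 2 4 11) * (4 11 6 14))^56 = (4 14 6)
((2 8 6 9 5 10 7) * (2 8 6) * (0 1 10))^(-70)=((0 1 10 7 8 2 6 9 5))^(-70)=(0 10 8 6 5 1 7 2 9)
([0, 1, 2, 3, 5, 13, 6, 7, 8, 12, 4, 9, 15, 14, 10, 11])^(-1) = [0, 1, 2, 3, 10, 4, 6, 7, 8, 11, 14, 15, 9, 5, 13, 12]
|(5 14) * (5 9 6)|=|(5 14 9 6)|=4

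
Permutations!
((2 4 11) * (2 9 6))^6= (2 4 11 9 6)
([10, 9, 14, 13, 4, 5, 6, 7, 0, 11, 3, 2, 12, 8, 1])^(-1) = (0 8 13 3 10)(1 14 2 11 9)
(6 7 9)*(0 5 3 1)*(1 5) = (0 1)(3 5)(6 7 9) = [1, 0, 2, 5, 4, 3, 7, 9, 8, 6]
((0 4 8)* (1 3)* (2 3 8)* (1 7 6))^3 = (0 3 1 4 7 8 2 6)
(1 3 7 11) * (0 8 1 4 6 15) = (0 8 1 3 7 11 4 6 15) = [8, 3, 2, 7, 6, 5, 15, 11, 1, 9, 10, 4, 12, 13, 14, 0]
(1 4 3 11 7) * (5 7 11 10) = (11)(1 4 3 10 5 7) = [0, 4, 2, 10, 3, 7, 6, 1, 8, 9, 5, 11]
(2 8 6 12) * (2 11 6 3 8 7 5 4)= (2 7 5 4)(3 8)(6 12 11)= [0, 1, 7, 8, 2, 4, 12, 5, 3, 9, 10, 6, 11]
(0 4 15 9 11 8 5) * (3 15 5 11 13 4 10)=(0 10 3 15 9 13 4 5)(8 11)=[10, 1, 2, 15, 5, 0, 6, 7, 11, 13, 3, 8, 12, 4, 14, 9]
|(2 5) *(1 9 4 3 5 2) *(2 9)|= 6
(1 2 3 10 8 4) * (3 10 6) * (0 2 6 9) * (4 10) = (0 2 4 1 6 3 9)(8 10) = [2, 6, 4, 9, 1, 5, 3, 7, 10, 0, 8]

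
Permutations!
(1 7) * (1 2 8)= (1 7 2 8)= [0, 7, 8, 3, 4, 5, 6, 2, 1]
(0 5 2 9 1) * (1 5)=(0 1)(2 9 5)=[1, 0, 9, 3, 4, 2, 6, 7, 8, 5]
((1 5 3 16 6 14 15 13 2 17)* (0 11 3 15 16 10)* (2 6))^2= (0 3)(1 15 6 16 17 5 13 14 2)(10 11)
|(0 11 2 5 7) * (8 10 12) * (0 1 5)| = 3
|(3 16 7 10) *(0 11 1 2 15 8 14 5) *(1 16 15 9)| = |(0 11 16 7 10 3 15 8 14 5)(1 2 9)| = 30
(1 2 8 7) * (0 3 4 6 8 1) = (0 3 4 6 8 7)(1 2) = [3, 2, 1, 4, 6, 5, 8, 0, 7]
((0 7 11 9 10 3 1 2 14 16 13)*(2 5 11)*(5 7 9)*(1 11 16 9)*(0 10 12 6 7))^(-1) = (0 1)(2 7 6 12 9 14)(3 10 13 16 5 11)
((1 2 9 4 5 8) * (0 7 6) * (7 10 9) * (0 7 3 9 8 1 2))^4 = ((0 10 8 2 3 9 4 5 1)(6 7))^4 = (0 3 1 2 5 8 4 10 9)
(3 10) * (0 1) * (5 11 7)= [1, 0, 2, 10, 4, 11, 6, 5, 8, 9, 3, 7]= (0 1)(3 10)(5 11 7)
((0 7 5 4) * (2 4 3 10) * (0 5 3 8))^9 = ((0 7 3 10 2 4 5 8))^9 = (0 7 3 10 2 4 5 8)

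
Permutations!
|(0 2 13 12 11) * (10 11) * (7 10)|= 7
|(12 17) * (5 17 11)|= 4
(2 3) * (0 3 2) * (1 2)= (0 3)(1 2)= [3, 2, 1, 0]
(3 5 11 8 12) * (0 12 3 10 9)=(0 12 10 9)(3 5 11 8)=[12, 1, 2, 5, 4, 11, 6, 7, 3, 0, 9, 8, 10]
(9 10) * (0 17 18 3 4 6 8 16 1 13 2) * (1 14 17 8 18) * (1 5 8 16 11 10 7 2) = [16, 13, 0, 4, 6, 8, 18, 2, 11, 7, 9, 10, 12, 1, 17, 15, 14, 5, 3] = (0 16 14 17 5 8 11 10 9 7 2)(1 13)(3 4 6 18)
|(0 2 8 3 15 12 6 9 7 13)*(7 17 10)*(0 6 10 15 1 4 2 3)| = |(0 3 1 4 2 8)(6 9 17 15 12 10 7 13)| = 24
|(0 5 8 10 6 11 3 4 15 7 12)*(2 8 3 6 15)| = 10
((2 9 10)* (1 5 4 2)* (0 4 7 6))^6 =(0 5 9)(1 2 6)(4 7 10)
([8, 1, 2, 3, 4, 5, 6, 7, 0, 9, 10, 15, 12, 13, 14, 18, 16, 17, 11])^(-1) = [8, 1, 2, 3, 4, 5, 6, 7, 0, 9, 10, 18, 12, 13, 14, 11, 16, 17, 15]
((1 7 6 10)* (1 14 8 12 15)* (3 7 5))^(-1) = ((1 5 3 7 6 10 14 8 12 15))^(-1) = (1 15 12 8 14 10 6 7 3 5)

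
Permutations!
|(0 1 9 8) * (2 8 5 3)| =7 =|(0 1 9 5 3 2 8)|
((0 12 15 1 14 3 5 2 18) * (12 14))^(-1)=(0 18 2 5 3 14)(1 15 12)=((0 14 3 5 2 18)(1 12 15))^(-1)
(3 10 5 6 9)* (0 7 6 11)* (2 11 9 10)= (0 7 6 10 5 9 3 2 11)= [7, 1, 11, 2, 4, 9, 10, 6, 8, 3, 5, 0]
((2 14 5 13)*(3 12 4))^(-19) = ((2 14 5 13)(3 12 4))^(-19) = (2 14 5 13)(3 4 12)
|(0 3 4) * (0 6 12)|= 5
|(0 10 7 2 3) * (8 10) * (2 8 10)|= 6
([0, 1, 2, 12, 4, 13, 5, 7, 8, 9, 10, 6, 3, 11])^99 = [0, 1, 2, 12, 4, 6, 11, 7, 8, 9, 10, 13, 3, 5]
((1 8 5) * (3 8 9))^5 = ((1 9 3 8 5))^5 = (9)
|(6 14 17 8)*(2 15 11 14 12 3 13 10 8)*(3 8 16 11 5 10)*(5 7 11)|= |(2 15 7 11 14 17)(3 13)(5 10 16)(6 12 8)|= 6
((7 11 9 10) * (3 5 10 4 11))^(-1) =((3 5 10 7)(4 11 9))^(-1) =(3 7 10 5)(4 9 11)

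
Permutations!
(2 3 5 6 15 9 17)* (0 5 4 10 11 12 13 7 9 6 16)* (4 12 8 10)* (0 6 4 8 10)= (0 5 16 6 15 4 8)(2 3 12 13 7 9 17)(10 11)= [5, 1, 3, 12, 8, 16, 15, 9, 0, 17, 11, 10, 13, 7, 14, 4, 6, 2]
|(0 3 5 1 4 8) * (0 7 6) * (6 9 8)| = 6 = |(0 3 5 1 4 6)(7 9 8)|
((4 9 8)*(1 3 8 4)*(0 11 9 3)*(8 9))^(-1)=((0 11 8 1)(3 9 4))^(-1)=(0 1 8 11)(3 4 9)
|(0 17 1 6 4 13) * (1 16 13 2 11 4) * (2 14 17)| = 8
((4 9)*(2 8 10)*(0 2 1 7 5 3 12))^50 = (0 7 2 5 8 3 10 12 1)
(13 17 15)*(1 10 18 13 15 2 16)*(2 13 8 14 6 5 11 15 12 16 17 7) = (1 10 18 8 14 6 5 11 15 12 16)(2 17 13 7) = [0, 10, 17, 3, 4, 11, 5, 2, 14, 9, 18, 15, 16, 7, 6, 12, 1, 13, 8]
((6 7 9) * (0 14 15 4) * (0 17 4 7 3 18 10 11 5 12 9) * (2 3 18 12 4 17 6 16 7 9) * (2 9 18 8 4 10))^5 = (0 3)(2 7)(4 8 6)(5 11 10)(9 15)(12 14)(16 18)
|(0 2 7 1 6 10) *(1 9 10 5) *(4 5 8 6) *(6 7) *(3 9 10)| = 6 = |(0 2 6 8 7 10)(1 4 5)(3 9)|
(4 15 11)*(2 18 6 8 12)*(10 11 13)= [0, 1, 18, 3, 15, 5, 8, 7, 12, 9, 11, 4, 2, 10, 14, 13, 16, 17, 6]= (2 18 6 8 12)(4 15 13 10 11)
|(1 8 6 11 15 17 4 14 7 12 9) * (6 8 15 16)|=24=|(1 15 17 4 14 7 12 9)(6 11 16)|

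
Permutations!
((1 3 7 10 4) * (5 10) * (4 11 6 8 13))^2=((1 3 7 5 10 11 6 8 13 4))^2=(1 7 10 6 13)(3 5 11 8 4)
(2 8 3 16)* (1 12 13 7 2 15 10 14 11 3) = (1 12 13 7 2 8)(3 16 15 10 14 11) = [0, 12, 8, 16, 4, 5, 6, 2, 1, 9, 14, 3, 13, 7, 11, 10, 15]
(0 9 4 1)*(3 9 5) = (0 5 3 9 4 1) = [5, 0, 2, 9, 1, 3, 6, 7, 8, 4]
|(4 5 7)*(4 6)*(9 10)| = |(4 5 7 6)(9 10)| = 4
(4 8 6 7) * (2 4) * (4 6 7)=(2 6 4 8 7)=[0, 1, 6, 3, 8, 5, 4, 2, 7]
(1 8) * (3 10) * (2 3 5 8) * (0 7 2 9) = (0 7 2 3 10 5 8 1 9) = [7, 9, 3, 10, 4, 8, 6, 2, 1, 0, 5]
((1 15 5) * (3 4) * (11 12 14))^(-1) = (1 5 15)(3 4)(11 14 12)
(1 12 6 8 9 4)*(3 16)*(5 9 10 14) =[0, 12, 2, 16, 1, 9, 8, 7, 10, 4, 14, 11, 6, 13, 5, 15, 3] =(1 12 6 8 10 14 5 9 4)(3 16)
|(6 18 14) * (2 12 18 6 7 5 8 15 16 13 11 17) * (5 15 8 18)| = 11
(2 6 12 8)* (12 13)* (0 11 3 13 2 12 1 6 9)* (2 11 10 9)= [10, 6, 2, 13, 4, 5, 11, 7, 12, 0, 9, 3, 8, 1]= (0 10 9)(1 6 11 3 13)(8 12)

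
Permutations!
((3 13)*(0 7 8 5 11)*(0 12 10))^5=(0 12 5 7 10 11 8)(3 13)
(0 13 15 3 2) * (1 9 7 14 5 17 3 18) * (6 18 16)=(0 13 15 16 6 18 1 9 7 14 5 17 3 2)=[13, 9, 0, 2, 4, 17, 18, 14, 8, 7, 10, 11, 12, 15, 5, 16, 6, 3, 1]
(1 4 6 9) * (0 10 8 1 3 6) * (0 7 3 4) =(0 10 8 1)(3 6 9 4 7) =[10, 0, 2, 6, 7, 5, 9, 3, 1, 4, 8]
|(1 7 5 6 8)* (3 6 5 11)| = 6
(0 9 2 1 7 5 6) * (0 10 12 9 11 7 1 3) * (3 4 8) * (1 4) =(0 11 7 5 6 10 12 9 2 1 4 8 3) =[11, 4, 1, 0, 8, 6, 10, 5, 3, 2, 12, 7, 9]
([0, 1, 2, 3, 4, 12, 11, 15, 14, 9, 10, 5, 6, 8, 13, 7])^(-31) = (5 12 6 11)(7 15)(8 13 14)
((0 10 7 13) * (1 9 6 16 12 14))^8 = (1 6 12)(9 16 14)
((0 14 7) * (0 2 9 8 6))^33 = (0 8 2 14 6 9 7)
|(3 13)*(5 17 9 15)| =4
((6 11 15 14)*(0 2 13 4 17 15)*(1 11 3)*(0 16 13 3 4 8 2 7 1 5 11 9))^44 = ((0 7 1 9)(2 3 5 11 16 13 8)(4 17 15 14 6))^44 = (2 5 16 8 3 11 13)(4 6 14 15 17)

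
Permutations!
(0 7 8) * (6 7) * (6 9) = (0 9 6 7 8) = [9, 1, 2, 3, 4, 5, 7, 8, 0, 6]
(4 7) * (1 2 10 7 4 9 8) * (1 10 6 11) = (1 2 6 11)(7 9 8 10) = [0, 2, 6, 3, 4, 5, 11, 9, 10, 8, 7, 1]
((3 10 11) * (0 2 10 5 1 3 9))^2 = ((0 2 10 11 9)(1 3 5))^2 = (0 10 9 2 11)(1 5 3)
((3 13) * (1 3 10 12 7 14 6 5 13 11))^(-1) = ((1 3 11)(5 13 10 12 7 14 6))^(-1) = (1 11 3)(5 6 14 7 12 10 13)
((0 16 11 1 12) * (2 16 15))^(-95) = (0 16 12 2 1 15 11)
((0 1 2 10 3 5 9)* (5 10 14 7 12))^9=((0 1 2 14 7 12 5 9)(3 10))^9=(0 1 2 14 7 12 5 9)(3 10)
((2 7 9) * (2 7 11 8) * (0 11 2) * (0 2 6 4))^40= (0 6 8)(2 11 4)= ((0 11 8 2 6 4)(7 9))^40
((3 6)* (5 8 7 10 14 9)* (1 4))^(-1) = (1 4)(3 6)(5 9 14 10 7 8)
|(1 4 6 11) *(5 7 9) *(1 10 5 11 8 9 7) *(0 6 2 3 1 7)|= |(0 6 8 9 11 10 5 7)(1 4 2 3)|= 8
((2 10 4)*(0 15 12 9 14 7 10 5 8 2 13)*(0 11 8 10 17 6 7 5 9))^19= (0 15 12)(2 9 14 5 10 4 13 11 8)(6 7 17)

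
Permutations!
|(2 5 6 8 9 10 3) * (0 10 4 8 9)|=|(0 10 3 2 5 6 9 4 8)|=9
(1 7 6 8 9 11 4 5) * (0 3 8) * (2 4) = (0 3 8 9 11 2 4 5 1 7 6) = [3, 7, 4, 8, 5, 1, 0, 6, 9, 11, 10, 2]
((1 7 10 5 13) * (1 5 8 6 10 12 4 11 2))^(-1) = ((1 7 12 4 11 2)(5 13)(6 10 8))^(-1) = (1 2 11 4 12 7)(5 13)(6 8 10)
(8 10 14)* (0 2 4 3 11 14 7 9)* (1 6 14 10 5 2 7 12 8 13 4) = (0 7 9)(1 6 14 13 4 3 11 10 12 8 5 2) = [7, 6, 1, 11, 3, 2, 14, 9, 5, 0, 12, 10, 8, 4, 13]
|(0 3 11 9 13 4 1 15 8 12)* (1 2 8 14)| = 9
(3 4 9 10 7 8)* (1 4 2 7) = (1 4 9 10)(2 7 8 3) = [0, 4, 7, 2, 9, 5, 6, 8, 3, 10, 1]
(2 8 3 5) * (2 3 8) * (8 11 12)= (3 5)(8 11 12)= [0, 1, 2, 5, 4, 3, 6, 7, 11, 9, 10, 12, 8]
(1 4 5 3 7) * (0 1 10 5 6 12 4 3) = [1, 3, 2, 7, 6, 0, 12, 10, 8, 9, 5, 11, 4] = (0 1 3 7 10 5)(4 6 12)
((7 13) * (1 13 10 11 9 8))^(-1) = ((1 13 7 10 11 9 8))^(-1) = (1 8 9 11 10 7 13)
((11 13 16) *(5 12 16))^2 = (5 16 13 12 11) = ((5 12 16 11 13))^2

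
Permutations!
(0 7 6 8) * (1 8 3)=(0 7 6 3 1 8)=[7, 8, 2, 1, 4, 5, 3, 6, 0]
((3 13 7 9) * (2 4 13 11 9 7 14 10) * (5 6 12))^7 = (2 13 10 4 14)(3 11 9)(5 6 12)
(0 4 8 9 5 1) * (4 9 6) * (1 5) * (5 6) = (0 9 1)(4 8 5 6) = [9, 0, 2, 3, 8, 6, 4, 7, 5, 1]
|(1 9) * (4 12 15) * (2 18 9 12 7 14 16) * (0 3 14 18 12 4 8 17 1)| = |(0 3 14 16 2 12 15 8 17 1 4 7 18 9)| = 14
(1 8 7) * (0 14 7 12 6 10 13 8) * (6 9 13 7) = [14, 0, 2, 3, 4, 5, 10, 1, 12, 13, 7, 11, 9, 8, 6] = (0 14 6 10 7 1)(8 12 9 13)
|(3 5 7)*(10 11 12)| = 3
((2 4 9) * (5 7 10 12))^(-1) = (2 9 4)(5 12 10 7)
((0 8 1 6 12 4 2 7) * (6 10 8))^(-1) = ((0 6 12 4 2 7)(1 10 8))^(-1) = (0 7 2 4 12 6)(1 8 10)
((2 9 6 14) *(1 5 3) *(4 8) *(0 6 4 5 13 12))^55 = (0 5 14 1 9 12 8 6 3 2 13 4)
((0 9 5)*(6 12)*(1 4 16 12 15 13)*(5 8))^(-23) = (0 9 8 5)(1 15 12 4 13 6 16)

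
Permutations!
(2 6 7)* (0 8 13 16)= (0 8 13 16)(2 6 7)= [8, 1, 6, 3, 4, 5, 7, 2, 13, 9, 10, 11, 12, 16, 14, 15, 0]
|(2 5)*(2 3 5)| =|(3 5)| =2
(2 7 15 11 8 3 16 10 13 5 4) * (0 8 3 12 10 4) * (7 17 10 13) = (0 8 12 13 5)(2 17 10 7 15 11 3 16 4) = [8, 1, 17, 16, 2, 0, 6, 15, 12, 9, 7, 3, 13, 5, 14, 11, 4, 10]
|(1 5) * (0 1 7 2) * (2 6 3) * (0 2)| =6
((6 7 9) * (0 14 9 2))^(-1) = ((0 14 9 6 7 2))^(-1) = (0 2 7 6 9 14)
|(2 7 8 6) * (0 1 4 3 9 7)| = 9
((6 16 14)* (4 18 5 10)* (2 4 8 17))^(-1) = (2 17 8 10 5 18 4)(6 14 16)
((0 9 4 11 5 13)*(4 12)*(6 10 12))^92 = ((0 9 6 10 12 4 11 5 13))^92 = (0 6 12 11 13 9 10 4 5)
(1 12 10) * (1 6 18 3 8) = (1 12 10 6 18 3 8) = [0, 12, 2, 8, 4, 5, 18, 7, 1, 9, 6, 11, 10, 13, 14, 15, 16, 17, 3]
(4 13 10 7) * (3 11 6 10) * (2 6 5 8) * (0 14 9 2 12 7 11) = (0 14 9 2 6 10 11 5 8 12 7 4 13 3) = [14, 1, 6, 0, 13, 8, 10, 4, 12, 2, 11, 5, 7, 3, 9]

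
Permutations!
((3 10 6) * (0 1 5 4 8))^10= (3 10 6)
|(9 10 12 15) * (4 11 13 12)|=7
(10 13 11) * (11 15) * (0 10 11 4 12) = (0 10 13 15 4 12) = [10, 1, 2, 3, 12, 5, 6, 7, 8, 9, 13, 11, 0, 15, 14, 4]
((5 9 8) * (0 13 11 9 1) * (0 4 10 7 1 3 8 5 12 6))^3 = ((0 13 11 9 5 3 8 12 6)(1 4 10 7))^3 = (0 9 8)(1 7 10 4)(3 6 11)(5 12 13)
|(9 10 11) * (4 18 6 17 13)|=15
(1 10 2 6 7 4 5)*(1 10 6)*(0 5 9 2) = [5, 6, 1, 3, 9, 10, 7, 4, 8, 2, 0] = (0 5 10)(1 6 7 4 9 2)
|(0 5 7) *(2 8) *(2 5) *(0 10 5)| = |(0 2 8)(5 7 10)| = 3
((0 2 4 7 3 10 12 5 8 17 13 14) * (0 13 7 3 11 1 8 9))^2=((0 2 4 3 10 12 5 9)(1 8 17 7 11)(13 14))^2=(0 4 10 5)(1 17 11 8 7)(2 3 12 9)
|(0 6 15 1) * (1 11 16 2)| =|(0 6 15 11 16 2 1)| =7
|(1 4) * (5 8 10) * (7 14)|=6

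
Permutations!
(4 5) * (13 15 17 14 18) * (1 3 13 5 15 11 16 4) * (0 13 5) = (0 13 11 16 4 15 17 14 18)(1 3 5) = [13, 3, 2, 5, 15, 1, 6, 7, 8, 9, 10, 16, 12, 11, 18, 17, 4, 14, 0]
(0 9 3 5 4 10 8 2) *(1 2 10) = (0 9 3 5 4 1 2)(8 10) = [9, 2, 0, 5, 1, 4, 6, 7, 10, 3, 8]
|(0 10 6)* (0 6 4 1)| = 4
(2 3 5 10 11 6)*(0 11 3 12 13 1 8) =(0 11 6 2 12 13 1 8)(3 5 10) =[11, 8, 12, 5, 4, 10, 2, 7, 0, 9, 3, 6, 13, 1]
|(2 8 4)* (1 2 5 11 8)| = 4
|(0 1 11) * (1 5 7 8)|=|(0 5 7 8 1 11)|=6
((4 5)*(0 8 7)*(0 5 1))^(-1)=(0 1 4 5 7 8)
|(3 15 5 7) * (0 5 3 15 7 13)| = |(0 5 13)(3 7 15)| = 3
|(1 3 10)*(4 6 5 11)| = 12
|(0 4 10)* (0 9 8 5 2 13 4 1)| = 14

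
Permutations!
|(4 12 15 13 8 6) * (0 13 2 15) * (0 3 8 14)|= 30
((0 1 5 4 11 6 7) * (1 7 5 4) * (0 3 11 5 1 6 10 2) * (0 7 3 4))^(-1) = (0 1 6 5 4 7 2 10 11 3) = ((0 3 11 10 2 7 4 5 6 1))^(-1)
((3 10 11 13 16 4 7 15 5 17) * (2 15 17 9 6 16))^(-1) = (2 13 11 10 3 17 7 4 16 6 9 5 15)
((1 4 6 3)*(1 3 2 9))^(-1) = ((1 4 6 2 9))^(-1) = (1 9 2 6 4)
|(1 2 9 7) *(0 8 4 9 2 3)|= 7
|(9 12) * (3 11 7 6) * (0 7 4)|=6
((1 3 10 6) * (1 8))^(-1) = ((1 3 10 6 8))^(-1) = (1 8 6 10 3)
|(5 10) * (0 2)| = |(0 2)(5 10)| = 2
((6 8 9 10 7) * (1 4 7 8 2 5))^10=(1 2 7)(4 5 6)(8 9 10)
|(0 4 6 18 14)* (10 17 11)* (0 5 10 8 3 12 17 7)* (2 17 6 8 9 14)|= 15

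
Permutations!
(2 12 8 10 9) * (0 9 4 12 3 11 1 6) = [9, 6, 3, 11, 12, 5, 0, 7, 10, 2, 4, 1, 8] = (0 9 2 3 11 1 6)(4 12 8 10)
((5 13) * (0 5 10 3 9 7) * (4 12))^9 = ((0 5 13 10 3 9 7)(4 12))^9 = (0 13 3 7 5 10 9)(4 12)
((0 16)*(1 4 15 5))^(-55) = ((0 16)(1 4 15 5))^(-55) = (0 16)(1 4 15 5)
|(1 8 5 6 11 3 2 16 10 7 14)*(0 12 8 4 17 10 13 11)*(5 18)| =|(0 12 8 18 5 6)(1 4 17 10 7 14)(2 16 13 11 3)| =30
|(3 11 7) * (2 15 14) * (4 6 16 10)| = 12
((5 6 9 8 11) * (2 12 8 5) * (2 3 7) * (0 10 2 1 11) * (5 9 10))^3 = ((0 5 6 10 2 12 8)(1 11 3 7))^3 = (0 10 8 6 12 5 2)(1 7 3 11)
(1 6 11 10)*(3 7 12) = (1 6 11 10)(3 7 12) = [0, 6, 2, 7, 4, 5, 11, 12, 8, 9, 1, 10, 3]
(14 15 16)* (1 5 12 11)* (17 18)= (1 5 12 11)(14 15 16)(17 18)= [0, 5, 2, 3, 4, 12, 6, 7, 8, 9, 10, 1, 11, 13, 15, 16, 14, 18, 17]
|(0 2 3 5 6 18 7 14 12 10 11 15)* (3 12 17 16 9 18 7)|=|(0 2 12 10 11 15)(3 5 6 7 14 17 16 9 18)|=18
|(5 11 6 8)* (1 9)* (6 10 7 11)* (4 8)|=12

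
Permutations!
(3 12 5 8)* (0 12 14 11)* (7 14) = (0 12 5 8 3 7 14 11) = [12, 1, 2, 7, 4, 8, 6, 14, 3, 9, 10, 0, 5, 13, 11]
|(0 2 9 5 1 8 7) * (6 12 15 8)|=|(0 2 9 5 1 6 12 15 8 7)|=10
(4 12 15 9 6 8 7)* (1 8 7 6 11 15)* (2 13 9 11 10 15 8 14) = [0, 14, 13, 3, 12, 5, 7, 4, 6, 10, 15, 8, 1, 9, 2, 11] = (1 14 2 13 9 10 15 11 8 6 7 4 12)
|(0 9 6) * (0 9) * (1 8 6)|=|(1 8 6 9)|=4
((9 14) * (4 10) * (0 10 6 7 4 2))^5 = ((0 10 2)(4 6 7)(9 14))^5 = (0 2 10)(4 7 6)(9 14)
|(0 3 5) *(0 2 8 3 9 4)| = 12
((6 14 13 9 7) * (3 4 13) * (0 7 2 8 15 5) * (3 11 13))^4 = ((0 7 6 14 11 13 9 2 8 15 5)(3 4))^4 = (0 11 8 7 13 15 6 9 5 14 2)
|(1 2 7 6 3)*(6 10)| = 6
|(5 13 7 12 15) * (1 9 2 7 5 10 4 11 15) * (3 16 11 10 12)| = 18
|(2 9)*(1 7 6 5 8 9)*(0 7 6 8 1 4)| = 6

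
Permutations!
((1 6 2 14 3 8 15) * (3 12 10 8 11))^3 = ((1 6 2 14 12 10 8 15)(3 11))^3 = (1 14 8 6 12 15 2 10)(3 11)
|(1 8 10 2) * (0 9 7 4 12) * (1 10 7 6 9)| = 6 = |(0 1 8 7 4 12)(2 10)(6 9)|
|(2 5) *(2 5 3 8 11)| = 4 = |(2 3 8 11)|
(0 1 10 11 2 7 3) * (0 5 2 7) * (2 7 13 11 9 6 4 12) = (0 1 10 9 6 4 12 2)(3 5 7)(11 13) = [1, 10, 0, 5, 12, 7, 4, 3, 8, 6, 9, 13, 2, 11]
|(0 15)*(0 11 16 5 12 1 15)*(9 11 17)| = |(1 15 17 9 11 16 5 12)| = 8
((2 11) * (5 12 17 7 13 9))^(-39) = ((2 11)(5 12 17 7 13 9))^(-39) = (2 11)(5 7)(9 17)(12 13)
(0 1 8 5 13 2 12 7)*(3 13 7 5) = [1, 8, 12, 13, 4, 7, 6, 0, 3, 9, 10, 11, 5, 2] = (0 1 8 3 13 2 12 5 7)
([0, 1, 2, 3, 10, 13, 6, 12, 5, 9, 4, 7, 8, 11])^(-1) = (4 10)(5 8 12 7 11 13)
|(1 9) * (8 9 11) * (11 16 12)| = 6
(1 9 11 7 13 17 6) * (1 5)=[0, 9, 2, 3, 4, 1, 5, 13, 8, 11, 10, 7, 12, 17, 14, 15, 16, 6]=(1 9 11 7 13 17 6 5)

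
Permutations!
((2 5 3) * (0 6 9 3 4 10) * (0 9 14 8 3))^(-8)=(0 14 3 5 10)(2 4 9 6 8)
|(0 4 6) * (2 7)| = 6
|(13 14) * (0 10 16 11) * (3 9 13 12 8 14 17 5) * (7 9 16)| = |(0 10 7 9 13 17 5 3 16 11)(8 14 12)| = 30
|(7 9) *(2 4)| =2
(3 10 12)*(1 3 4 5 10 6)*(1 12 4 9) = (1 3 6 12 9)(4 5 10) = [0, 3, 2, 6, 5, 10, 12, 7, 8, 1, 4, 11, 9]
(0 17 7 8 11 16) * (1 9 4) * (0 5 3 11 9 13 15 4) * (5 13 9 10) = [17, 9, 2, 11, 1, 3, 6, 8, 10, 0, 5, 16, 12, 15, 14, 4, 13, 7] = (0 17 7 8 10 5 3 11 16 13 15 4 1 9)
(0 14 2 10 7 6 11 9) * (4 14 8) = [8, 1, 10, 3, 14, 5, 11, 6, 4, 0, 7, 9, 12, 13, 2] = (0 8 4 14 2 10 7 6 11 9)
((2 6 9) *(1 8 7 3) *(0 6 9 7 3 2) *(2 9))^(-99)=(0 6 7 9)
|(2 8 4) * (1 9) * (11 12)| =6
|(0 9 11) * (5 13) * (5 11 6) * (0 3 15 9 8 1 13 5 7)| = 10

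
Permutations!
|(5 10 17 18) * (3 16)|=|(3 16)(5 10 17 18)|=4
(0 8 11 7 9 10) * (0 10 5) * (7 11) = (11)(0 8 7 9 5) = [8, 1, 2, 3, 4, 0, 6, 9, 7, 5, 10, 11]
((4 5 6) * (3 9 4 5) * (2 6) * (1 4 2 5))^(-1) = (1 6 2 9 3 4)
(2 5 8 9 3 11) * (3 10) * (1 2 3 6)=[0, 2, 5, 11, 4, 8, 1, 7, 9, 10, 6, 3]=(1 2 5 8 9 10 6)(3 11)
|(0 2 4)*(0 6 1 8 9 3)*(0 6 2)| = |(1 8 9 3 6)(2 4)| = 10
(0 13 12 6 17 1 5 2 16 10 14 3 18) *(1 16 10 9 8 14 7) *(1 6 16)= [13, 5, 10, 18, 4, 2, 17, 6, 14, 8, 7, 11, 16, 12, 3, 15, 9, 1, 0]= (0 13 12 16 9 8 14 3 18)(1 5 2 10 7 6 17)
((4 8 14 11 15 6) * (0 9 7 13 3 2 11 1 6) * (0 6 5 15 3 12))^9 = (0 12 13 7 9)(1 15 4 14 5 6 8)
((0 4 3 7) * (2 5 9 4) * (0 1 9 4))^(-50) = ((0 2 5 4 3 7 1 9))^(-50) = (0 1 3 5)(2 9 7 4)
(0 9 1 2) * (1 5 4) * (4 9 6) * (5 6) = (0 5 9 6 4 1 2) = [5, 2, 0, 3, 1, 9, 4, 7, 8, 6]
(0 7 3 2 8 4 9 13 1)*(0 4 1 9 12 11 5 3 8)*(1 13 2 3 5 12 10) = (0 7 8 13 9 2)(1 4 10)(11 12) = [7, 4, 0, 3, 10, 5, 6, 8, 13, 2, 1, 12, 11, 9]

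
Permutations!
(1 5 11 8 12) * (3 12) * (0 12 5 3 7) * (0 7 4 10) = (0 12 1 3 5 11 8 4 10) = [12, 3, 2, 5, 10, 11, 6, 7, 4, 9, 0, 8, 1]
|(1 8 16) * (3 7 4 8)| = 6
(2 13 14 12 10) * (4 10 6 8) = (2 13 14 12 6 8 4 10) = [0, 1, 13, 3, 10, 5, 8, 7, 4, 9, 2, 11, 6, 14, 12]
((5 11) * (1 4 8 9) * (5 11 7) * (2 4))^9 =((11)(1 2 4 8 9)(5 7))^9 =(11)(1 9 8 4 2)(5 7)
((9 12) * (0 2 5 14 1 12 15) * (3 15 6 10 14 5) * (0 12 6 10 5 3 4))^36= (15)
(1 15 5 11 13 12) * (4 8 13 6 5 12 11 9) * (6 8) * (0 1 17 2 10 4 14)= (0 1 15 12 17 2 10 4 6 5 9 14)(8 13 11)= [1, 15, 10, 3, 6, 9, 5, 7, 13, 14, 4, 8, 17, 11, 0, 12, 16, 2]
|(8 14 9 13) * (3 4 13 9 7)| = 6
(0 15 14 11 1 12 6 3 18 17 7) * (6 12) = (0 15 14 11 1 6 3 18 17 7) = [15, 6, 2, 18, 4, 5, 3, 0, 8, 9, 10, 1, 12, 13, 11, 14, 16, 7, 17]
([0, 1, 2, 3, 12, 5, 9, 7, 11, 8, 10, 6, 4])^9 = [0, 1, 2, 3, 12, 5, 9, 7, 11, 8, 10, 6, 4]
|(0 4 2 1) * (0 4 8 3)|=|(0 8 3)(1 4 2)|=3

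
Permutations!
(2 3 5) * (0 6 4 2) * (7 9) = [6, 1, 3, 5, 2, 0, 4, 9, 8, 7] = (0 6 4 2 3 5)(7 9)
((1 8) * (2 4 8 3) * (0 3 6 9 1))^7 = (0 2 8 3 4)(1 6 9)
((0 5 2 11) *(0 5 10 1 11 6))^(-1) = (0 6 2 5 11 1 10)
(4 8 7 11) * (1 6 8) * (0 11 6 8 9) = (0 11 4 1 8 7 6 9) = [11, 8, 2, 3, 1, 5, 9, 6, 7, 0, 10, 4]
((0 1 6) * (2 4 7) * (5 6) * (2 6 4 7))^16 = (0 5 2 6 1 4 7)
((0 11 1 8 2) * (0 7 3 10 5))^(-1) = ((0 11 1 8 2 7 3 10 5))^(-1) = (0 5 10 3 7 2 8 1 11)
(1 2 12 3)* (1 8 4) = [0, 2, 12, 8, 1, 5, 6, 7, 4, 9, 10, 11, 3] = (1 2 12 3 8 4)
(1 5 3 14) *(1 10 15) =(1 5 3 14 10 15) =[0, 5, 2, 14, 4, 3, 6, 7, 8, 9, 15, 11, 12, 13, 10, 1]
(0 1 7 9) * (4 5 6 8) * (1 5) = [5, 7, 2, 3, 1, 6, 8, 9, 4, 0] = (0 5 6 8 4 1 7 9)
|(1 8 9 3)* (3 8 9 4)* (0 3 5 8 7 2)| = 6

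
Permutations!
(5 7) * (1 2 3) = (1 2 3)(5 7) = [0, 2, 3, 1, 4, 7, 6, 5]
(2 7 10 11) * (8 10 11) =(2 7 11)(8 10) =[0, 1, 7, 3, 4, 5, 6, 11, 10, 9, 8, 2]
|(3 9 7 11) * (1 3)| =5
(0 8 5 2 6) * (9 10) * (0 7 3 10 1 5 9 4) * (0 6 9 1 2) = (0 8 1 5)(2 9)(3 10 4 6 7) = [8, 5, 9, 10, 6, 0, 7, 3, 1, 2, 4]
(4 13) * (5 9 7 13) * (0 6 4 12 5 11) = (0 6 4 11)(5 9 7 13 12) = [6, 1, 2, 3, 11, 9, 4, 13, 8, 7, 10, 0, 5, 12]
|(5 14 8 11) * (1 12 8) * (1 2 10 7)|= 9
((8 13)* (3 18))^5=((3 18)(8 13))^5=(3 18)(8 13)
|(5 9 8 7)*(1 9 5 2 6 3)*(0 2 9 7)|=8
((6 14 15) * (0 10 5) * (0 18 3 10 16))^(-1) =((0 16)(3 10 5 18)(6 14 15))^(-1) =(0 16)(3 18 5 10)(6 15 14)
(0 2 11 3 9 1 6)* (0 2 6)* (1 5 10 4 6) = (0 1)(2 11 3 9 5 10 4 6) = [1, 0, 11, 9, 6, 10, 2, 7, 8, 5, 4, 3]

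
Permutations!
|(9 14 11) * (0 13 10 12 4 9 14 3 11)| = 9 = |(0 13 10 12 4 9 3 11 14)|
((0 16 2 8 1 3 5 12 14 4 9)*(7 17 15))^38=((0 16 2 8 1 3 5 12 14 4 9)(7 17 15))^38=(0 3 9 1 4 8 14 2 12 16 5)(7 15 17)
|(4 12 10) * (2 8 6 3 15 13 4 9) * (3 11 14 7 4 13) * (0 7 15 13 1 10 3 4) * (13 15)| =|(0 7)(1 10 9 2 8 6 11 14 13)(3 15 4 12)| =36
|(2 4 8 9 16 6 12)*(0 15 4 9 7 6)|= |(0 15 4 8 7 6 12 2 9 16)|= 10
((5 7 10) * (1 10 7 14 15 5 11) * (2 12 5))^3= (2 14 12 15 5)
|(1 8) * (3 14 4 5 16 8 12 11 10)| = 10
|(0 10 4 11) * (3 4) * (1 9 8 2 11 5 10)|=12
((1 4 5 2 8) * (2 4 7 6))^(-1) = ((1 7 6 2 8)(4 5))^(-1) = (1 8 2 6 7)(4 5)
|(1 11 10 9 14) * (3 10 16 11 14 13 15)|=|(1 14)(3 10 9 13 15)(11 16)|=10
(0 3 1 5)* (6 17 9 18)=(0 3 1 5)(6 17 9 18)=[3, 5, 2, 1, 4, 0, 17, 7, 8, 18, 10, 11, 12, 13, 14, 15, 16, 9, 6]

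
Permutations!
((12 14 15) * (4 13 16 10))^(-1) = (4 10 16 13)(12 15 14)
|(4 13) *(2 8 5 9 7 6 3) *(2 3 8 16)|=10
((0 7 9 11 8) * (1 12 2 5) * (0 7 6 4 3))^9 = (0 6 4 3)(1 12 2 5)(7 9 11 8)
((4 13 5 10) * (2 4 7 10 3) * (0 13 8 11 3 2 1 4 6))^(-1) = ((0 13 5 2 6)(1 4 8 11 3)(7 10))^(-1) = (0 6 2 5 13)(1 3 11 8 4)(7 10)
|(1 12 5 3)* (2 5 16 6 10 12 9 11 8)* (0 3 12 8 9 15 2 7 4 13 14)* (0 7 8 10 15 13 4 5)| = 12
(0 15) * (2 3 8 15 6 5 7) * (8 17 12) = (0 6 5 7 2 3 17 12 8 15) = [6, 1, 3, 17, 4, 7, 5, 2, 15, 9, 10, 11, 8, 13, 14, 0, 16, 12]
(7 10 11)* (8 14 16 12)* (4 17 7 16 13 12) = (4 17 7 10 11 16)(8 14 13 12) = [0, 1, 2, 3, 17, 5, 6, 10, 14, 9, 11, 16, 8, 12, 13, 15, 4, 7]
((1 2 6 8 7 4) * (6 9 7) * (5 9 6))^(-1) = (1 4 7 9 5 8 6 2)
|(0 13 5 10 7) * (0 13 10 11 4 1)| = |(0 10 7 13 5 11 4 1)| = 8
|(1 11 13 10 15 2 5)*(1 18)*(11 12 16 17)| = 11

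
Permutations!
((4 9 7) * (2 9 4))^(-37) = (2 7 9)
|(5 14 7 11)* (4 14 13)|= |(4 14 7 11 5 13)|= 6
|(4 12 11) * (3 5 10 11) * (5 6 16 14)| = |(3 6 16 14 5 10 11 4 12)| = 9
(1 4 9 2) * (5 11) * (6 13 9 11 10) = (1 4 11 5 10 6 13 9 2) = [0, 4, 1, 3, 11, 10, 13, 7, 8, 2, 6, 5, 12, 9]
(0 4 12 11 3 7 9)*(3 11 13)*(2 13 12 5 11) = [4, 1, 13, 7, 5, 11, 6, 9, 8, 0, 10, 2, 12, 3] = (0 4 5 11 2 13 3 7 9)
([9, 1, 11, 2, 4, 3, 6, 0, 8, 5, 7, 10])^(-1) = [7, 1, 3, 5, 4, 9, 6, 10, 8, 0, 11, 2]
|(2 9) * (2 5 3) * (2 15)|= 5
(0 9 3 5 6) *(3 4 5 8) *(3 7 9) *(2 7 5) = (0 3 8 5 6)(2 7 9 4) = [3, 1, 7, 8, 2, 6, 0, 9, 5, 4]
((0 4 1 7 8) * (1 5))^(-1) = ((0 4 5 1 7 8))^(-1) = (0 8 7 1 5 4)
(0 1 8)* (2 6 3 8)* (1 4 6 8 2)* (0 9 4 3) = (0 3 2 8 9 4 6) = [3, 1, 8, 2, 6, 5, 0, 7, 9, 4]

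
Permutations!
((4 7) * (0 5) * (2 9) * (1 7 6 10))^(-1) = (0 5)(1 10 6 4 7)(2 9)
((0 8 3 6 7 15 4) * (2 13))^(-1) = (0 4 15 7 6 3 8)(2 13)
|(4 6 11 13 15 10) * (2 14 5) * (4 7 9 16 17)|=|(2 14 5)(4 6 11 13 15 10 7 9 16 17)|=30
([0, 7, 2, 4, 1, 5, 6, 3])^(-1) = (1 4 3 7)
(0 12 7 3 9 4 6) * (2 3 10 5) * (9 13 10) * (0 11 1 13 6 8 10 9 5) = [12, 13, 3, 6, 8, 2, 11, 5, 10, 4, 0, 1, 7, 9] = (0 12 7 5 2 3 6 11 1 13 9 4 8 10)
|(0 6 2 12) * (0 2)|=2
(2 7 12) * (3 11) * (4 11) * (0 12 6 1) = (0 12 2 7 6 1)(3 4 11) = [12, 0, 7, 4, 11, 5, 1, 6, 8, 9, 10, 3, 2]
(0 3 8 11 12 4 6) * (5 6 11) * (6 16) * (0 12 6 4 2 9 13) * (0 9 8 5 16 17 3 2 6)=(0 2 8 16 4 11)(3 5 17)(6 12)(9 13)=[2, 1, 8, 5, 11, 17, 12, 7, 16, 13, 10, 0, 6, 9, 14, 15, 4, 3]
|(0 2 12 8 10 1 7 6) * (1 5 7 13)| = 8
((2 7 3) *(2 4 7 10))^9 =((2 10)(3 4 7))^9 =(2 10)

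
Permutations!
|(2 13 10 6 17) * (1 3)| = 10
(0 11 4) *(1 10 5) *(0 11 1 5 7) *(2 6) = (0 1 10 7)(2 6)(4 11) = [1, 10, 6, 3, 11, 5, 2, 0, 8, 9, 7, 4]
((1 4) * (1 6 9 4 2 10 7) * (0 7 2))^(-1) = (0 1 7)(2 10)(4 9 6)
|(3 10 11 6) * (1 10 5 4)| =7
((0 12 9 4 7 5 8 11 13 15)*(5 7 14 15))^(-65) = (0 12 9 4 14 15)(5 13 11 8)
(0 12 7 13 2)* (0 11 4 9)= (0 12 7 13 2 11 4 9)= [12, 1, 11, 3, 9, 5, 6, 13, 8, 0, 10, 4, 7, 2]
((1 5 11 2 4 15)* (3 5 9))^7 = (1 15 4 2 11 5 3 9)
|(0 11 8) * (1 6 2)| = |(0 11 8)(1 6 2)| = 3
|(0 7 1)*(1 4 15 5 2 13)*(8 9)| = |(0 7 4 15 5 2 13 1)(8 9)| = 8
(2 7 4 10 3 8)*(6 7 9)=(2 9 6 7 4 10 3 8)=[0, 1, 9, 8, 10, 5, 7, 4, 2, 6, 3]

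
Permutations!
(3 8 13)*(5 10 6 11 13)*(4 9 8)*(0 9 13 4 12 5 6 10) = (0 9 8 6 11 4 13 3 12 5) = [9, 1, 2, 12, 13, 0, 11, 7, 6, 8, 10, 4, 5, 3]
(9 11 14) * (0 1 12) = (0 1 12)(9 11 14) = [1, 12, 2, 3, 4, 5, 6, 7, 8, 11, 10, 14, 0, 13, 9]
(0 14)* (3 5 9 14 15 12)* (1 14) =[15, 14, 2, 5, 4, 9, 6, 7, 8, 1, 10, 11, 3, 13, 0, 12] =(0 15 12 3 5 9 1 14)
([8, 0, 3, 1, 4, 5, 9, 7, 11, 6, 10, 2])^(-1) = [1, 3, 11, 2, 4, 5, 9, 7, 0, 6, 10, 8]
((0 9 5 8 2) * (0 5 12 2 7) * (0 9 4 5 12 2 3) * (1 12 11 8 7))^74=((0 4 5 7 9 2 11 8 1 12 3))^74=(0 1 2 5 3 8 9 4 12 11 7)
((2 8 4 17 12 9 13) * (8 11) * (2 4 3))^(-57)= ((2 11 8 3)(4 17 12 9 13))^(-57)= (2 3 8 11)(4 9 17 13 12)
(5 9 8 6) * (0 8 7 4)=[8, 1, 2, 3, 0, 9, 5, 4, 6, 7]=(0 8 6 5 9 7 4)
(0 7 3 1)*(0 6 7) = (1 6 7 3) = [0, 6, 2, 1, 4, 5, 7, 3]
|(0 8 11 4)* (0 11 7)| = 6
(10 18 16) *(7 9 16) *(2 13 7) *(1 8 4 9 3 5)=[0, 8, 13, 5, 9, 1, 6, 3, 4, 16, 18, 11, 12, 7, 14, 15, 10, 17, 2]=(1 8 4 9 16 10 18 2 13 7 3 5)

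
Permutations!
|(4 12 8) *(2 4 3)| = 5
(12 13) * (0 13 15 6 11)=(0 13 12 15 6 11)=[13, 1, 2, 3, 4, 5, 11, 7, 8, 9, 10, 0, 15, 12, 14, 6]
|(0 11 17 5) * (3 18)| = 4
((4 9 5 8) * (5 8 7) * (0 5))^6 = (9)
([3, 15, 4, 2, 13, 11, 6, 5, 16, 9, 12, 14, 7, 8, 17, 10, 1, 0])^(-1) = (0 17 14 11 5 7 12 10 15 1 16 8 13 4 2 3)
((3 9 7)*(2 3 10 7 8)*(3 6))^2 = ((2 6 3 9 8)(7 10))^2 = (10)(2 3 8 6 9)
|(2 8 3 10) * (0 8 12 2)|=4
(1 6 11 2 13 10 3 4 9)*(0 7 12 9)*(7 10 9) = (0 10 3 4)(1 6 11 2 13 9)(7 12) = [10, 6, 13, 4, 0, 5, 11, 12, 8, 1, 3, 2, 7, 9]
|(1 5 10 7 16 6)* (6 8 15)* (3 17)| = |(1 5 10 7 16 8 15 6)(3 17)| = 8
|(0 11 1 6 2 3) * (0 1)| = 4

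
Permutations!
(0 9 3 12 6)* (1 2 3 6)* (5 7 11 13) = (0 9 6)(1 2 3 12)(5 7 11 13) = [9, 2, 3, 12, 4, 7, 0, 11, 8, 6, 10, 13, 1, 5]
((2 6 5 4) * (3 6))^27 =((2 3 6 5 4))^27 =(2 6 4 3 5)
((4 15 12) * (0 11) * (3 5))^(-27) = (15)(0 11)(3 5)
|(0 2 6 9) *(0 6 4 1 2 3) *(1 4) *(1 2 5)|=|(0 3)(1 5)(6 9)|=2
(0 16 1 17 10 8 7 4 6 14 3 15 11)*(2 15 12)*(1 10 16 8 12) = (0 8 7 4 6 14 3 1 17 16 10 12 2 15 11) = [8, 17, 15, 1, 6, 5, 14, 4, 7, 9, 12, 0, 2, 13, 3, 11, 10, 16]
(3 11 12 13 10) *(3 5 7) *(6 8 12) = (3 11 6 8 12 13 10 5 7) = [0, 1, 2, 11, 4, 7, 8, 3, 12, 9, 5, 6, 13, 10]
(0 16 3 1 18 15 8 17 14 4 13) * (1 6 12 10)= (0 16 3 6 12 10 1 18 15 8 17 14 4 13)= [16, 18, 2, 6, 13, 5, 12, 7, 17, 9, 1, 11, 10, 0, 4, 8, 3, 14, 15]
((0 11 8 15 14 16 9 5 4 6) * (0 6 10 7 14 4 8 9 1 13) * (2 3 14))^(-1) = ((0 11 9 5 8 15 4 10 7 2 3 14 16 1 13))^(-1) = (0 13 1 16 14 3 2 7 10 4 15 8 5 9 11)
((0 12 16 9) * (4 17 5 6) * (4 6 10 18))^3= (0 9 16 12)(4 10 17 18 5)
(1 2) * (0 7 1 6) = (0 7 1 2 6) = [7, 2, 6, 3, 4, 5, 0, 1]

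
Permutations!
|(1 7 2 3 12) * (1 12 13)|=5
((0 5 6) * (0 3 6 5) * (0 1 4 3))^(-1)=((0 1 4 3 6))^(-1)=(0 6 3 4 1)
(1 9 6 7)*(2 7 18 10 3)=(1 9 6 18 10 3 2 7)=[0, 9, 7, 2, 4, 5, 18, 1, 8, 6, 3, 11, 12, 13, 14, 15, 16, 17, 10]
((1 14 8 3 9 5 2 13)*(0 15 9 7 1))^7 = (0 15 9 5 2 13)(1 8 7 14 3) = ((0 15 9 5 2 13)(1 14 8 3 7))^7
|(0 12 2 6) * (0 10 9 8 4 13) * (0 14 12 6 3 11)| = 12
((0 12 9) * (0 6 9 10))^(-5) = (0 12 10)(6 9)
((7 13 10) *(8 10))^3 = ((7 13 8 10))^3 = (7 10 8 13)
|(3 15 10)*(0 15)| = |(0 15 10 3)| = 4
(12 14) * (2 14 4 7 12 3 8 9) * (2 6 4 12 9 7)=(2 14 3 8 7 9 6 4)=[0, 1, 14, 8, 2, 5, 4, 9, 7, 6, 10, 11, 12, 13, 3]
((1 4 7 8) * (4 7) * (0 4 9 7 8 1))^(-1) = (0 8 1 7 9 4)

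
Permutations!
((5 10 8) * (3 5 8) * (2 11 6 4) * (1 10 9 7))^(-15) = ((1 10 3 5 9 7)(2 11 6 4))^(-15) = (1 5)(2 11 6 4)(3 7)(9 10)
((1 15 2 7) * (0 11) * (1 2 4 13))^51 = ((0 11)(1 15 4 13)(2 7))^51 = (0 11)(1 13 4 15)(2 7)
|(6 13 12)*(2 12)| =|(2 12 6 13)| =4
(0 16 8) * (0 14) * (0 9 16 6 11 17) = (0 6 11 17)(8 14 9 16) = [6, 1, 2, 3, 4, 5, 11, 7, 14, 16, 10, 17, 12, 13, 9, 15, 8, 0]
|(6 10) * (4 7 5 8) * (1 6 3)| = 4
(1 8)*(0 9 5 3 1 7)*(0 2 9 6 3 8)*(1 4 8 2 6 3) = (0 3 4 8 7 6 1)(2 9 5) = [3, 0, 9, 4, 8, 2, 1, 6, 7, 5]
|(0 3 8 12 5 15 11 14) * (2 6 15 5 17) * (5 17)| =11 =|(0 3 8 12 5 17 2 6 15 11 14)|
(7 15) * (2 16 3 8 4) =[0, 1, 16, 8, 2, 5, 6, 15, 4, 9, 10, 11, 12, 13, 14, 7, 3] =(2 16 3 8 4)(7 15)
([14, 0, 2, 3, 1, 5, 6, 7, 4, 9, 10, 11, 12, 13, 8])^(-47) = [4, 8, 2, 3, 14, 5, 6, 7, 0, 9, 10, 11, 12, 13, 1]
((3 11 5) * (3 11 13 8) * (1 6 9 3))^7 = ((1 6 9 3 13 8)(5 11))^7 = (1 6 9 3 13 8)(5 11)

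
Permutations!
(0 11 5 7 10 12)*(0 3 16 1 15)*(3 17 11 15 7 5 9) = [15, 7, 2, 16, 4, 5, 6, 10, 8, 3, 12, 9, 17, 13, 14, 0, 1, 11] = (0 15)(1 7 10 12 17 11 9 3 16)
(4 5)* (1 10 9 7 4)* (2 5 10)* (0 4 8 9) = (0 4 10)(1 2 5)(7 8 9) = [4, 2, 5, 3, 10, 1, 6, 8, 9, 7, 0]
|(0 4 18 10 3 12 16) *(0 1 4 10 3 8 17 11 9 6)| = 42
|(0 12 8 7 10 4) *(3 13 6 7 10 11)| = 5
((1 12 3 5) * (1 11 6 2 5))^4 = ((1 12 3)(2 5 11 6))^4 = (1 12 3)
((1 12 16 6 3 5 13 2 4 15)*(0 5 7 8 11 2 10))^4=(1 3 2 12 7 4 16 8 15 6 11)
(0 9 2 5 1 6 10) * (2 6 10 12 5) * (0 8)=[9, 10, 2, 3, 4, 1, 12, 7, 0, 6, 8, 11, 5]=(0 9 6 12 5 1 10 8)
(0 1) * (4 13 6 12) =(0 1)(4 13 6 12) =[1, 0, 2, 3, 13, 5, 12, 7, 8, 9, 10, 11, 4, 6]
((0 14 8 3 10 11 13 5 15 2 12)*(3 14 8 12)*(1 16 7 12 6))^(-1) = (0 12 7 16 1 6 14 8)(2 15 5 13 11 10 3) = ((0 8 14 6 1 16 7 12)(2 3 10 11 13 5 15))^(-1)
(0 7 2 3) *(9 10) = (0 7 2 3)(9 10) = [7, 1, 3, 0, 4, 5, 6, 2, 8, 10, 9]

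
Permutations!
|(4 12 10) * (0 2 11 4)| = 6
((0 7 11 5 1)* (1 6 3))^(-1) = ((0 7 11 5 6 3 1))^(-1) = (0 1 3 6 5 11 7)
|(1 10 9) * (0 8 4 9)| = 6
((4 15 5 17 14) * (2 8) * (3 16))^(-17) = ((2 8)(3 16)(4 15 5 17 14))^(-17) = (2 8)(3 16)(4 17 15 14 5)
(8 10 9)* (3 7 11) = (3 7 11)(8 10 9) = [0, 1, 2, 7, 4, 5, 6, 11, 10, 8, 9, 3]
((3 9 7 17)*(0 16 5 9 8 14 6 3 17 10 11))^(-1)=(17)(0 11 10 7 9 5 16)(3 6 14 8)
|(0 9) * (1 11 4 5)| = 4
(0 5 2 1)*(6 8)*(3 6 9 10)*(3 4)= [5, 0, 1, 6, 3, 2, 8, 7, 9, 10, 4]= (0 5 2 1)(3 6 8 9 10 4)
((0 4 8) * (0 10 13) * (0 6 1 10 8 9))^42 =((0 4 9)(1 10 13 6))^42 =(1 13)(6 10)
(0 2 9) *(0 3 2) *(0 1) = (0 1)(2 9 3) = [1, 0, 9, 2, 4, 5, 6, 7, 8, 3]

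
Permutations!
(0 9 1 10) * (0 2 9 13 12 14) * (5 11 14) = [13, 10, 9, 3, 4, 11, 6, 7, 8, 1, 2, 14, 5, 12, 0] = (0 13 12 5 11 14)(1 10 2 9)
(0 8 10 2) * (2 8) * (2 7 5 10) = [7, 1, 0, 3, 4, 10, 6, 5, 2, 9, 8] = (0 7 5 10 8 2)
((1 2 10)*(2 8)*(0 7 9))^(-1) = ((0 7 9)(1 8 2 10))^(-1) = (0 9 7)(1 10 2 8)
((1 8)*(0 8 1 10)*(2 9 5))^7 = (0 8 10)(2 9 5)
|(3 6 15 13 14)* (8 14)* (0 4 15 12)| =|(0 4 15 13 8 14 3 6 12)| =9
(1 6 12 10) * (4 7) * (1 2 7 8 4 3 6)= (2 7 3 6 12 10)(4 8)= [0, 1, 7, 6, 8, 5, 12, 3, 4, 9, 2, 11, 10]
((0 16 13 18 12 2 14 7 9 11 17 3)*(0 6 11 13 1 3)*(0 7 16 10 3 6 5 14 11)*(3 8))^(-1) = (0 6 1 16 14 5 3 8 10)(2 12 18 13 9 7 17 11)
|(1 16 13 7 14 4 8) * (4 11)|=8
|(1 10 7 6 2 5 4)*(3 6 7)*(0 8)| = 14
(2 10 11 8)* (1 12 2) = [0, 12, 10, 3, 4, 5, 6, 7, 1, 9, 11, 8, 2] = (1 12 2 10 11 8)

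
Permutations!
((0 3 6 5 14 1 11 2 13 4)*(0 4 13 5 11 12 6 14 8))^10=(14)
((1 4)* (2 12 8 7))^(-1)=(1 4)(2 7 8 12)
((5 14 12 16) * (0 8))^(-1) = ((0 8)(5 14 12 16))^(-1) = (0 8)(5 16 12 14)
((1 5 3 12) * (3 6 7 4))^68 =((1 5 6 7 4 3 12))^68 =(1 3 7 5 12 4 6)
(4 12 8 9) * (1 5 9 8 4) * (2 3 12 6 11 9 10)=(1 5 10 2 3 12 4 6 11 9)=[0, 5, 3, 12, 6, 10, 11, 7, 8, 1, 2, 9, 4]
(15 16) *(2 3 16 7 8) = (2 3 16 15 7 8) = [0, 1, 3, 16, 4, 5, 6, 8, 2, 9, 10, 11, 12, 13, 14, 7, 15]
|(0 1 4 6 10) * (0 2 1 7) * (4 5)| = 6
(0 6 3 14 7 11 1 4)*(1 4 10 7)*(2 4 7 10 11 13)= (0 6 3 14 1 11 7 13 2 4)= [6, 11, 4, 14, 0, 5, 3, 13, 8, 9, 10, 7, 12, 2, 1]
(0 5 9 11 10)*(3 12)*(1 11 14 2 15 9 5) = (0 1 11 10)(2 15 9 14)(3 12) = [1, 11, 15, 12, 4, 5, 6, 7, 8, 14, 0, 10, 3, 13, 2, 9]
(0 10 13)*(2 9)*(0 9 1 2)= (0 10 13 9)(1 2)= [10, 2, 1, 3, 4, 5, 6, 7, 8, 0, 13, 11, 12, 9]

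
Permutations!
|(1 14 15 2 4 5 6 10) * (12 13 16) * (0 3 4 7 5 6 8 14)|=6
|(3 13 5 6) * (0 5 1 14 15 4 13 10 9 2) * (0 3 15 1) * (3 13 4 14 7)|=|(0 5 6 15 14 1 7 3 10 9 2 13)|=12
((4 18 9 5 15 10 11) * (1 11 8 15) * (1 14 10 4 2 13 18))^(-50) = (1 15 10 5 18 2)(4 8 14 9 13 11)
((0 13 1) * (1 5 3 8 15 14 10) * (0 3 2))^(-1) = (0 2 5 13)(1 10 14 15 8 3)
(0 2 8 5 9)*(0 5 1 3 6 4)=(0 2 8 1 3 6 4)(5 9)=[2, 3, 8, 6, 0, 9, 4, 7, 1, 5]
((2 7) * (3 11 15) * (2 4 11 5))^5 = (2 3 11 7 5 15 4)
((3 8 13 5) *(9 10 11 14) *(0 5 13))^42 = ((0 5 3 8)(9 10 11 14))^42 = (0 3)(5 8)(9 11)(10 14)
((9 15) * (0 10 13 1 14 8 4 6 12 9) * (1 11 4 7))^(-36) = ((0 10 13 11 4 6 12 9 15)(1 14 8 7))^(-36) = (15)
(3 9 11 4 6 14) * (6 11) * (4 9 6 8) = (3 6 14)(4 11 9 8) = [0, 1, 2, 6, 11, 5, 14, 7, 4, 8, 10, 9, 12, 13, 3]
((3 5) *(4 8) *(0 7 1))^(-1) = (0 1 7)(3 5)(4 8)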